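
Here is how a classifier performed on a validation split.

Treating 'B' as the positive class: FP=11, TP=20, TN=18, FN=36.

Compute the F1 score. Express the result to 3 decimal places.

0.460

Precision = TP/(TP+FP) = 20/31 = 0.6452
Recall = TP/(TP+FN) = 20/56 = 0.3571
F1 = 2·TP/(2·TP+FP+FN) = 40/87 = 0.460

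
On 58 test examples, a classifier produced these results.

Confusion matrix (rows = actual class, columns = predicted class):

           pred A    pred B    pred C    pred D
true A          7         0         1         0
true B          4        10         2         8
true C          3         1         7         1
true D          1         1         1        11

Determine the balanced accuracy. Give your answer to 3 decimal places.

Balanced accuracy = mean of per-class recall.
  A: recall = 7/8 = 0.8750
  B: recall = 10/24 = 0.4167
  C: recall = 7/12 = 0.5833
  D: recall = 11/14 = 0.7857
Mean = (0.8750 + 0.4167 + 0.5833 + 0.7857) / 4 = 0.665

0.665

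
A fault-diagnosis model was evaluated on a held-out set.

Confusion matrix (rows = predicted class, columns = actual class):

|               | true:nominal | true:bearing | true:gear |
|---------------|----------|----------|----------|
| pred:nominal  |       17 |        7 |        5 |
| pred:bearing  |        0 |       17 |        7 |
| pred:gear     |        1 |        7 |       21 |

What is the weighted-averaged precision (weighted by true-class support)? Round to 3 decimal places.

0.688

Per-class precision (TP/(TP+FP)):
  nominal: TP=17, FP=7+5=12 → 17/29 = 0.5862
  bearing: TP=17, FP=0+7=7 → 17/24 = 0.7083
  gear: TP=21, FP=1+7=8 → 21/29 = 0.7241
Weighted-precision = Σ (supportᵢ/N)·precisionᵢ with N=82: (18/82)·0.5862 + (31/82)·0.7083 + (33/82)·0.7241 = 0.688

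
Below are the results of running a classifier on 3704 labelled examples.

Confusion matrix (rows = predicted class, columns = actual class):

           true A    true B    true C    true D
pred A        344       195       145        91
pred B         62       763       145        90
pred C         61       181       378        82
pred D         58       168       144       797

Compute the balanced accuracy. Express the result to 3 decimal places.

Balanced accuracy = mean of per-class recall.
  A: recall = 344/525 = 0.6552
  B: recall = 763/1307 = 0.5838
  C: recall = 378/812 = 0.4655
  D: recall = 797/1060 = 0.7519
Mean = (0.6552 + 0.5838 + 0.4655 + 0.7519) / 4 = 0.614

0.614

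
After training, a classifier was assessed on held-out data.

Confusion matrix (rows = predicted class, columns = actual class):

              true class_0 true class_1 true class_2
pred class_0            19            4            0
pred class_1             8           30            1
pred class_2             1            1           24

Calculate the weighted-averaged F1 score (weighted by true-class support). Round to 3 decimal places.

0.827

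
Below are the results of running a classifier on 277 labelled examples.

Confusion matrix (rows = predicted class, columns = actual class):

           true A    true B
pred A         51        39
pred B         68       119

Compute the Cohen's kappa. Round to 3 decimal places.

0.187

Observed agreement pₒ = trace/N = 170/277 = 0.6137
Expected agreement pₑ = Σ (rowᵢ·colᵢ)/N² = (119·90 + 158·187)/277² = 0.5247
κ = (pₒ − pₑ)/(1 − pₑ) = (0.6137 − 0.5247)/(1 − 0.5247) = 0.187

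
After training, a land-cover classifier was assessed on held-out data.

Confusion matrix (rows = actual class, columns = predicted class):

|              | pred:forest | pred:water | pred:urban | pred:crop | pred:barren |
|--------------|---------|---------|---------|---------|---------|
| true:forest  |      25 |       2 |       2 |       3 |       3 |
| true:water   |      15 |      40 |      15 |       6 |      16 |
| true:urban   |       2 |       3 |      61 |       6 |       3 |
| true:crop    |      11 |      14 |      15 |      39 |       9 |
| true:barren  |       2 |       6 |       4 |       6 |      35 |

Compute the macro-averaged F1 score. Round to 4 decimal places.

Per-class F1 score (2·TP/(2·TP+FP+FN)):
  forest: TP=25, FP=15+2+11+2=30, FN=2+2+3+3=10 → 50/90 = 0.55556
  water: TP=40, FP=2+3+14+6=25, FN=15+15+6+16=52 → 80/157 = 0.50955
  urban: TP=61, FP=2+15+15+4=36, FN=2+3+6+3=14 → 122/172 = 0.70930
  crop: TP=39, FP=3+6+6+6=21, FN=11+14+15+9=49 → 78/148 = 0.52703
  barren: TP=35, FP=3+16+3+9=31, FN=2+6+4+6=18 → 70/119 = 0.58824
Macro-F1 score = mean = (0.55556 + 0.50955 + 0.70930 + 0.52703 + 0.58824) / 5 = 0.5779

0.5779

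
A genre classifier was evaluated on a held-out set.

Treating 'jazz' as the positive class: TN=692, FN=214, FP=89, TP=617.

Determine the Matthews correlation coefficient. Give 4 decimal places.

MCC = (TP·TN − FP·FN) / √((TP+FP)(TP+FN)(TN+FP)(TN+FN))
Numerator = 617·692 − 89·214 = 407918
Denominator = √(706·831·781·906) = √415130799996 = 644306.4488
MCC = 407918 / 644306.4488 = 0.6331

0.6331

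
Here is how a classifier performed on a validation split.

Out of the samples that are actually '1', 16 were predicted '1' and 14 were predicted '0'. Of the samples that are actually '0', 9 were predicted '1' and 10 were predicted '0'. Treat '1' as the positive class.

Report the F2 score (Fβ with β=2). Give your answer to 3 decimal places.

Fβ = (1+β²)·TP / ((1+β²)·TP + β²·FN + FP), with β²=4
= 5·16 / (5·16 + 4·14 + 9) = 0.552

0.552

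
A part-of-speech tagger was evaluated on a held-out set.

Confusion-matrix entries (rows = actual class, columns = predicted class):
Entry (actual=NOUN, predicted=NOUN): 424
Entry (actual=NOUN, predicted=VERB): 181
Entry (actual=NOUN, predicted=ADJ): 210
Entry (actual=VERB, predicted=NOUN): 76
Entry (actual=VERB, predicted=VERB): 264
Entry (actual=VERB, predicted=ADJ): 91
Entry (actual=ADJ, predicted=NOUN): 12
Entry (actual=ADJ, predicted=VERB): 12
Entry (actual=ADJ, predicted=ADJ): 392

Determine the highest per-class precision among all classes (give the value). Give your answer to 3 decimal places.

Per-class precision (TP/(TP+FP)):
  NOUN: TP=424, FP=76+12=88 → 424/512 = 0.8281
  VERB: TP=264, FP=181+12=193 → 264/457 = 0.5777
  ADJ: TP=392, FP=210+91=301 → 392/693 = 0.5657
Highest is class 'NOUN' with precision = 0.828.

0.828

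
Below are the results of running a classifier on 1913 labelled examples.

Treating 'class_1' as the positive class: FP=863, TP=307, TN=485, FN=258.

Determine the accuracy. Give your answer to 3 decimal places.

Accuracy = (TP+TN)/N = (307+485)/1913 = 0.414

0.414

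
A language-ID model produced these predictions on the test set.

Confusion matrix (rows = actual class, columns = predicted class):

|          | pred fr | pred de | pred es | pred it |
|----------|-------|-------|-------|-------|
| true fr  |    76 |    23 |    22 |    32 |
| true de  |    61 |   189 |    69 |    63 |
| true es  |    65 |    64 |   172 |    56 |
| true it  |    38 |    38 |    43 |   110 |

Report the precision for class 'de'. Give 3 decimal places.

Take TP from the diagonal, FP from the rest of the 'de' prediction marginal, FN from the rest of the 'de' actual marginal.
precision = TP/(TP+FP).
de: TP=189, FP=23+64+38=125 → 189/314 = 0.6019

0.602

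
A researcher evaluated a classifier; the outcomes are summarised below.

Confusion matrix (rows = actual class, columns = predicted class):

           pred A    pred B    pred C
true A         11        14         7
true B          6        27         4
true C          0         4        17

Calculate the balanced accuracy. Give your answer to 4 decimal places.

Balanced accuracy = mean of per-class recall.
  A: recall = 11/32 = 0.34375
  B: recall = 27/37 = 0.72973
  C: recall = 17/21 = 0.80952
Mean = (0.34375 + 0.72973 + 0.80952) / 3 = 0.6277

0.6277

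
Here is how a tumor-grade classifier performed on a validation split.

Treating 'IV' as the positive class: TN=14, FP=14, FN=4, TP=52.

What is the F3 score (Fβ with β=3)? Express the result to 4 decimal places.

0.9123

Fβ = (1+β²)·TP / ((1+β²)·TP + β²·FN + FP), with β²=9
= 10·52 / (10·52 + 9·4 + 14) = 0.9123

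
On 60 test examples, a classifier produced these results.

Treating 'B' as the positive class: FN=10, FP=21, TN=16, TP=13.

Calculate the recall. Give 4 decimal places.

0.5652

Recall = TP/(TP+FN) = 13/(13+10) = 13/23 = 0.5652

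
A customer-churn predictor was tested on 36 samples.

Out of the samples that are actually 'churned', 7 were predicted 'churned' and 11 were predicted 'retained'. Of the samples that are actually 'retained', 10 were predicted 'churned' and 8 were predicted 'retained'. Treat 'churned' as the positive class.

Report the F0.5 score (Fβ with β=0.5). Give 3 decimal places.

0.407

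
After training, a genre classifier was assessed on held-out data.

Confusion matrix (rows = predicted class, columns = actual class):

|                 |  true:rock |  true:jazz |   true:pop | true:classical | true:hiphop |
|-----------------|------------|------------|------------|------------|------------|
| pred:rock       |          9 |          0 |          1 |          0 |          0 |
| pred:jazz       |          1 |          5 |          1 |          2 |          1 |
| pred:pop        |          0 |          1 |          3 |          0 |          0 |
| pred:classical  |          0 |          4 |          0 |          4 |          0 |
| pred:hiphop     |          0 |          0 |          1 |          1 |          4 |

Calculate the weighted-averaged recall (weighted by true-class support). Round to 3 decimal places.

Per-class recall (TP/(TP+FN)):
  rock: TP=9, FN=1+0+0+0=1 → 9/10 = 0.9000
  jazz: TP=5, FN=0+1+4+0=5 → 5/10 = 0.5000
  pop: TP=3, FN=1+1+0+1=3 → 3/6 = 0.5000
  classical: TP=4, FN=0+2+0+1=3 → 4/7 = 0.5714
  hiphop: TP=4, FN=0+1+0+0=1 → 4/5 = 0.8000
Weighted-recall = Σ (supportᵢ/N)·recallᵢ with N=38: (10/38)·0.9000 + (10/38)·0.5000 + (6/38)·0.5000 + (7/38)·0.5714 + (5/38)·0.8000 = 0.658

0.658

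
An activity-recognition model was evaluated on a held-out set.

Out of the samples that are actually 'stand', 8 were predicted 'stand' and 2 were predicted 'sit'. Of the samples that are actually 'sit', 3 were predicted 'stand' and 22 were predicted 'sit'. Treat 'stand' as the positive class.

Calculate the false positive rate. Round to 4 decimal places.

0.1200

FPR = FP/(FP+TN) = 3/(3+22) = 0.1200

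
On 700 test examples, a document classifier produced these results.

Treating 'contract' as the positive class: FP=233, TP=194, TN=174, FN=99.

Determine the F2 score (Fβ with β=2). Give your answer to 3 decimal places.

Fβ = (1+β²)·TP / ((1+β²)·TP + β²·FN + FP), with β²=4
= 5·194 / (5·194 + 4·99 + 233) = 0.607

0.607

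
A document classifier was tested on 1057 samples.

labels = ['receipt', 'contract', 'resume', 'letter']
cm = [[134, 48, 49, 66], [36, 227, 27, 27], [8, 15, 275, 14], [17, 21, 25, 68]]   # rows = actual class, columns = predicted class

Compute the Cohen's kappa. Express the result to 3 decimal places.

0.545

Observed agreement pₒ = trace/N = 704/1057 = 0.6660
Expected agreement pₑ = Σ (rowᵢ·colᵢ)/N² = (297·195 + 317·311 + 312·376 + 131·175)/1057² = 0.2656
κ = (pₒ − pₑ)/(1 − pₑ) = (0.6660 − 0.2656)/(1 − 0.2656) = 0.545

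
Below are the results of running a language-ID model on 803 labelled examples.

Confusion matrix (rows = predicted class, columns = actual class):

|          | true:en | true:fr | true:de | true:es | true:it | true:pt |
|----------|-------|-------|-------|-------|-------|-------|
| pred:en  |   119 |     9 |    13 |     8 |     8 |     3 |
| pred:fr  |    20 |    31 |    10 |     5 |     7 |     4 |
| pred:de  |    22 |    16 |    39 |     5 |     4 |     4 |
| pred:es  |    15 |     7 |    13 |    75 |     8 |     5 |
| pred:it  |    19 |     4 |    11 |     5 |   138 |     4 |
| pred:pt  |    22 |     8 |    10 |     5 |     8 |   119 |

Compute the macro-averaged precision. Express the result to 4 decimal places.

0.6073

Per-class precision (TP/(TP+FP)):
  en: TP=119, FP=9+13+8+8+3=41 → 119/160 = 0.74375
  fr: TP=31, FP=20+10+5+7+4=46 → 31/77 = 0.40260
  de: TP=39, FP=22+16+5+4+4=51 → 39/90 = 0.43333
  es: TP=75, FP=15+7+13+8+5=48 → 75/123 = 0.60976
  it: TP=138, FP=19+4+11+5+4=43 → 138/181 = 0.76243
  pt: TP=119, FP=22+8+10+5+8=53 → 119/172 = 0.69186
Macro-precision = mean = (0.74375 + 0.40260 + 0.43333 + 0.60976 + 0.76243 + 0.69186) / 6 = 0.6073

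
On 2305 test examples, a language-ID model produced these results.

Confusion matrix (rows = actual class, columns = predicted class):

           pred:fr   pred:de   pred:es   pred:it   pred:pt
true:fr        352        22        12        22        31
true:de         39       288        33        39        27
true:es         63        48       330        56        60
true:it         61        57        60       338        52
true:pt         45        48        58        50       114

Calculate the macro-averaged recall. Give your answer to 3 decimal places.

0.605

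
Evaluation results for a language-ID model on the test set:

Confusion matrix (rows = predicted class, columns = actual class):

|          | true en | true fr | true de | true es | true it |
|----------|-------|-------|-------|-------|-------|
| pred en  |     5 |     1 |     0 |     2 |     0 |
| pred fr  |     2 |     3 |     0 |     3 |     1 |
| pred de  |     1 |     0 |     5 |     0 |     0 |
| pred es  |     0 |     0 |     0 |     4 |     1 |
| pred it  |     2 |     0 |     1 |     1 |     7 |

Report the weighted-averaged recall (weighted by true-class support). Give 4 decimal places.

Per-class recall (TP/(TP+FN)):
  en: TP=5, FN=2+1+0+2=5 → 5/10 = 0.50000
  fr: TP=3, FN=1+0+0+0=1 → 3/4 = 0.75000
  de: TP=5, FN=0+0+0+1=1 → 5/6 = 0.83333
  es: TP=4, FN=2+3+0+1=6 → 4/10 = 0.40000
  it: TP=7, FN=0+1+0+1=2 → 7/9 = 0.77778
Weighted-recall = Σ (supportᵢ/N)·recallᵢ with N=39: (10/39)·0.50000 + (4/39)·0.75000 + (6/39)·0.83333 + (10/39)·0.40000 + (9/39)·0.77778 = 0.6154

0.6154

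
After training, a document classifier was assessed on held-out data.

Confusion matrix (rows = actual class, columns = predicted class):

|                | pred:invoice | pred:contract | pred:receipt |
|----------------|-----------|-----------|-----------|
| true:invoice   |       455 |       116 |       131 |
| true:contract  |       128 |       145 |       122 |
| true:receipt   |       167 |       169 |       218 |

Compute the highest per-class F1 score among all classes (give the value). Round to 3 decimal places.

Per-class F1 score (2·TP/(2·TP+FP+FN)):
  invoice: TP=455, FP=128+167=295, FN=116+131=247 → 910/1452 = 0.6267
  contract: TP=145, FP=116+169=285, FN=128+122=250 → 290/825 = 0.3515
  receipt: TP=218, FP=131+122=253, FN=167+169=336 → 436/1025 = 0.4254
Highest is class 'invoice' with F1 score = 0.627.

0.627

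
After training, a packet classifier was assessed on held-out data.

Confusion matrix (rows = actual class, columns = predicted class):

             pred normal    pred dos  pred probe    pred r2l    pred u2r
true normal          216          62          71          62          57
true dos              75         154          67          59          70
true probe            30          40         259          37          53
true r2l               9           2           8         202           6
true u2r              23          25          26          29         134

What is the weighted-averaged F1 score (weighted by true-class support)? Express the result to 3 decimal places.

Per-class F1 score (2·TP/(2·TP+FP+FN)):
  normal: TP=216, FP=75+30+9+23=137, FN=62+71+62+57=252 → 432/821 = 0.5262
  dos: TP=154, FP=62+40+2+25=129, FN=75+67+59+70=271 → 308/708 = 0.4350
  probe: TP=259, FP=71+67+8+26=172, FN=30+40+37+53=160 → 518/850 = 0.6094
  r2l: TP=202, FP=62+59+37+29=187, FN=9+2+8+6=25 → 404/616 = 0.6558
  u2r: TP=134, FP=57+70+53+6=186, FN=23+25+26+29=103 → 268/557 = 0.4811
Weighted-F1 score = Σ (supportᵢ/N)·F1 scoreᵢ with N=1776: (468/1776)·0.5262 + (425/1776)·0.4350 + (419/1776)·0.6094 + (227/1776)·0.6558 + (237/1776)·0.4811 = 0.535

0.535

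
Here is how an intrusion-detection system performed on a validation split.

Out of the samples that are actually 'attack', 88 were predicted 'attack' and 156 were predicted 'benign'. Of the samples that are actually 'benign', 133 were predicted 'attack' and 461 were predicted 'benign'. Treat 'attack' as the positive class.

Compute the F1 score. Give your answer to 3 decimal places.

0.378

Precision = TP/(TP+FP) = 88/221 = 0.3982
Recall = TP/(TP+FN) = 88/244 = 0.3607
F1 = 2·TP/(2·TP+FP+FN) = 176/465 = 0.378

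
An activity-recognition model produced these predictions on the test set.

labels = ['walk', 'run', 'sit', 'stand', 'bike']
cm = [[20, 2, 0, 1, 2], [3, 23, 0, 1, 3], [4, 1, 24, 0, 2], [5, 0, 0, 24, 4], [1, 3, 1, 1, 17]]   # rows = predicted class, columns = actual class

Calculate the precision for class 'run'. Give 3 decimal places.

precision = TP/(TP+FP).
run: TP=23, FP=3+0+1+3=7 → 23/30 = 0.7667

0.767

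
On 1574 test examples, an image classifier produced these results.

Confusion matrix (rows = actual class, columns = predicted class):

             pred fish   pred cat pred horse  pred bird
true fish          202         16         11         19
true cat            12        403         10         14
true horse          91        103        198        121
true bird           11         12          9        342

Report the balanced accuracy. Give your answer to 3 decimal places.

0.758

Balanced accuracy = mean of per-class recall.
  fish: recall = 202/248 = 0.8145
  cat: recall = 403/439 = 0.9180
  horse: recall = 198/513 = 0.3860
  bird: recall = 342/374 = 0.9144
Mean = (0.8145 + 0.9180 + 0.3860 + 0.9144) / 4 = 0.758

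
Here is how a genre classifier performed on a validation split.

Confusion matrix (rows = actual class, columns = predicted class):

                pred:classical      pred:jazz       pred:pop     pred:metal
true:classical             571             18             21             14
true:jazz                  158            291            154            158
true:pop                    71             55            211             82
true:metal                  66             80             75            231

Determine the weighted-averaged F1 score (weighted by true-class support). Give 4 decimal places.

0.5628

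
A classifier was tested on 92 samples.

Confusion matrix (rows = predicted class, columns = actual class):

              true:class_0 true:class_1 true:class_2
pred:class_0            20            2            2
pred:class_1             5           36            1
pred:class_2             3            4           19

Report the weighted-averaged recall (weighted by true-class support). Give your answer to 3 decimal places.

Per-class recall (TP/(TP+FN)):
  class_0: TP=20, FN=5+3=8 → 20/28 = 0.7143
  class_1: TP=36, FN=2+4=6 → 36/42 = 0.8571
  class_2: TP=19, FN=2+1=3 → 19/22 = 0.8636
Weighted-recall = Σ (supportᵢ/N)·recallᵢ with N=92: (28/92)·0.7143 + (42/92)·0.8571 + (22/92)·0.8636 = 0.815

0.815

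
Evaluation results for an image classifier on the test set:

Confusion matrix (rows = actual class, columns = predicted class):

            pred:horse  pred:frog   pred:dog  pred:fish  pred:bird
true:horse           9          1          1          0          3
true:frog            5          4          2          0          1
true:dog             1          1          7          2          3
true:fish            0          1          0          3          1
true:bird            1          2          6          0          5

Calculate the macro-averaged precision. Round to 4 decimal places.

0.4858

Per-class precision (TP/(TP+FP)):
  horse: TP=9, FP=5+1+0+1=7 → 9/16 = 0.56250
  frog: TP=4, FP=1+1+1+2=5 → 4/9 = 0.44444
  dog: TP=7, FP=1+2+0+6=9 → 7/16 = 0.43750
  fish: TP=3, FP=0+0+2+0=2 → 3/5 = 0.60000
  bird: TP=5, FP=3+1+3+1=8 → 5/13 = 0.38462
Macro-precision = mean = (0.56250 + 0.44444 + 0.43750 + 0.60000 + 0.38462) / 5 = 0.4858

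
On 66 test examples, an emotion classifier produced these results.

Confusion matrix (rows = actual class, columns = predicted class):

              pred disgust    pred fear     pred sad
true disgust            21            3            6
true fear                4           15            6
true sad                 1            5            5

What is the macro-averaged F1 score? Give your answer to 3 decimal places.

Per-class F1 score (2·TP/(2·TP+FP+FN)):
  disgust: TP=21, FP=4+1=5, FN=3+6=9 → 42/56 = 0.7500
  fear: TP=15, FP=3+5=8, FN=4+6=10 → 30/48 = 0.6250
  sad: TP=5, FP=6+6=12, FN=1+5=6 → 10/28 = 0.3571
Macro-F1 score = mean = (0.7500 + 0.6250 + 0.3571) / 3 = 0.577

0.577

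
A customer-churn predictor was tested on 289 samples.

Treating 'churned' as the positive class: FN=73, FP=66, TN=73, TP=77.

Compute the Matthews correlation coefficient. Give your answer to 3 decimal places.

0.038

MCC = (TP·TN − FP·FN) / √((TP+FP)(TP+FN)(TN+FP)(TN+FN))
Numerator = 77·73 − 66·73 = 803
Denominator = √(143·150·139·146) = √435306300 = 20863.9953
MCC = 803 / 20863.9953 = 0.038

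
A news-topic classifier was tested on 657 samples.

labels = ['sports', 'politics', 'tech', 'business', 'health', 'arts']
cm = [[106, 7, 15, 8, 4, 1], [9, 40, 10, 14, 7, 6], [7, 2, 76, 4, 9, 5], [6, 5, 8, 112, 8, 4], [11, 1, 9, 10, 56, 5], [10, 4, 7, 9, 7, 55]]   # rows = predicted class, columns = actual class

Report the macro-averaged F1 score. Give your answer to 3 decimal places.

Per-class F1 score (2·TP/(2·TP+FP+FN)):
  sports: TP=106, FP=7+15+8+4+1=35, FN=9+7+6+11+10=43 → 212/290 = 0.7310
  politics: TP=40, FP=9+10+14+7+6=46, FN=7+2+5+1+4=19 → 80/145 = 0.5517
  tech: TP=76, FP=7+2+4+9+5=27, FN=15+10+8+9+7=49 → 152/228 = 0.6667
  business: TP=112, FP=6+5+8+8+4=31, FN=8+14+4+10+9=45 → 224/300 = 0.7467
  health: TP=56, FP=11+1+9+10+5=36, FN=4+7+9+8+7=35 → 112/183 = 0.6120
  arts: TP=55, FP=10+4+7+9+7=37, FN=1+6+5+4+5=21 → 110/168 = 0.6548
Macro-F1 score = mean = (0.7310 + 0.5517 + 0.6667 + 0.7467 + 0.6120 + 0.6548) / 6 = 0.660

0.660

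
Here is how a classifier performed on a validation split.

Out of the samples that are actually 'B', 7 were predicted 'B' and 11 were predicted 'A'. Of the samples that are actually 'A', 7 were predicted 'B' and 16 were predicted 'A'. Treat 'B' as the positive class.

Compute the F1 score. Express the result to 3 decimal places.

Precision = TP/(TP+FP) = 7/14 = 0.5000
Recall = TP/(TP+FN) = 7/18 = 0.3889
F1 = 2·TP/(2·TP+FP+FN) = 14/32 = 0.438

0.438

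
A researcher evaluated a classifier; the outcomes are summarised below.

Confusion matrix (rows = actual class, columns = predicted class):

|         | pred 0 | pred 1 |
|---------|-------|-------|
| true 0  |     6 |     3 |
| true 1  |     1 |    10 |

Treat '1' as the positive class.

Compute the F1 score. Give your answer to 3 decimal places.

0.833

Precision = TP/(TP+FP) = 10/13 = 0.7692
Recall = TP/(TP+FN) = 10/11 = 0.9091
F1 = 2·TP/(2·TP+FP+FN) = 20/24 = 0.833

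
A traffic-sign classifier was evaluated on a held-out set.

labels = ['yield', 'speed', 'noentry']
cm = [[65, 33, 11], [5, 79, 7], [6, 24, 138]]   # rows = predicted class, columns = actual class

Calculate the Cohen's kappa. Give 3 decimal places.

Observed agreement pₒ = trace/N = 282/368 = 0.7663
Expected agreement pₑ = Σ (rowᵢ·colᵢ)/N² = (76·109 + 136·91 + 156·168)/368² = 0.3461
κ = (pₒ − pₑ)/(1 − pₑ) = (0.7663 − 0.3461)/(1 − 0.3461) = 0.643

0.643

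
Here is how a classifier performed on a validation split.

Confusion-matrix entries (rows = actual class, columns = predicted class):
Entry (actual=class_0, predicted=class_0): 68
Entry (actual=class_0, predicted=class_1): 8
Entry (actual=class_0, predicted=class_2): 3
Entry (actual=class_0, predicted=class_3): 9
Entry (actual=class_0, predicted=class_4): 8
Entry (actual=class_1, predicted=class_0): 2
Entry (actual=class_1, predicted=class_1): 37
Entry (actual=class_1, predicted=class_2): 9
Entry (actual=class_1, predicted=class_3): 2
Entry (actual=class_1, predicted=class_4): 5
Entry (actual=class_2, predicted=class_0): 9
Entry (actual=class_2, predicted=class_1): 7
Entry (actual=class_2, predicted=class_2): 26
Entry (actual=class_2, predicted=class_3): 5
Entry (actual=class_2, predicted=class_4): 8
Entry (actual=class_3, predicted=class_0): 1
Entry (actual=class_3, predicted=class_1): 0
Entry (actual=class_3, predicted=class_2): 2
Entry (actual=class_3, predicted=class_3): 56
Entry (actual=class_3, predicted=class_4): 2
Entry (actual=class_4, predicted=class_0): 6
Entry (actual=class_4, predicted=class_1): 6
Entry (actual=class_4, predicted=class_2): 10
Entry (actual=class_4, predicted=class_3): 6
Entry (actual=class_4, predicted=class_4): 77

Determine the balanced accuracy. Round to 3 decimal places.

Balanced accuracy = mean of per-class recall.
  class_0: recall = 68/96 = 0.7083
  class_1: recall = 37/55 = 0.6727
  class_2: recall = 26/55 = 0.4727
  class_3: recall = 56/61 = 0.9180
  class_4: recall = 77/105 = 0.7333
Mean = (0.7083 + 0.6727 + 0.4727 + 0.9180 + 0.7333) / 5 = 0.701

0.701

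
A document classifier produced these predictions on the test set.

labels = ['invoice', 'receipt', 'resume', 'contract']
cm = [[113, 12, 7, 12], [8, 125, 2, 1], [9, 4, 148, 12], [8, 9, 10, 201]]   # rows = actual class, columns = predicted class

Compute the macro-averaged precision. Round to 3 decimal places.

Per-class precision (TP/(TP+FP)):
  invoice: TP=113, FP=8+9+8=25 → 113/138 = 0.8188
  receipt: TP=125, FP=12+4+9=25 → 125/150 = 0.8333
  resume: TP=148, FP=7+2+10=19 → 148/167 = 0.8862
  contract: TP=201, FP=12+1+12=25 → 201/226 = 0.8894
Macro-precision = mean = (0.8188 + 0.8333 + 0.8862 + 0.8894) / 4 = 0.857

0.857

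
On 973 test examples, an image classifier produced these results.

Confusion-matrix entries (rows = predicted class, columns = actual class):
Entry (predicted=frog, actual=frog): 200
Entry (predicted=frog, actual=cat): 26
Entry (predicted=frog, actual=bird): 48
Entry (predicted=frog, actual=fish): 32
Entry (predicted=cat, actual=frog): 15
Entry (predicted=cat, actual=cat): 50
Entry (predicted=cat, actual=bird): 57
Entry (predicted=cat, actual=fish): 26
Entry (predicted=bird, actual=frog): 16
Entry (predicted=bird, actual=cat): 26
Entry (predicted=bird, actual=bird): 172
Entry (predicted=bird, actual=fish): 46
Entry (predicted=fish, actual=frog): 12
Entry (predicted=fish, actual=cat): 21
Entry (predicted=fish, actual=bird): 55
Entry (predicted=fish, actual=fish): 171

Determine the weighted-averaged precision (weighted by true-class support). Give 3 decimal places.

0.618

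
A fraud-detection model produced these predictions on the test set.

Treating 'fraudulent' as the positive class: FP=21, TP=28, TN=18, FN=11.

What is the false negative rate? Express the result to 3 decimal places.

FNR = FN/(FN+TP) = 11/(11+28) = 0.282

0.282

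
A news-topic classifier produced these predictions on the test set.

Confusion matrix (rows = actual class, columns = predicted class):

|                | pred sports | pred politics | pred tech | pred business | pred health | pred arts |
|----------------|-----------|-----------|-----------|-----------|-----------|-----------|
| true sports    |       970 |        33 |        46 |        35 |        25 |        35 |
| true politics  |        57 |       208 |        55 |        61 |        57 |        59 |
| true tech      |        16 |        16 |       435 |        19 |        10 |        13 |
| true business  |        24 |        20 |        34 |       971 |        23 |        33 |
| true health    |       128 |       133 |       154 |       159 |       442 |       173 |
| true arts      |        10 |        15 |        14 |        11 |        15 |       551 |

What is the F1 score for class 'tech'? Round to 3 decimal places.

0.698

F1 score = 2·TP/(2·TP+FP+FN).
tech: TP=435, FP=46+55+34+154+14=303, FN=16+16+19+10+13=74 → 870/1247 = 0.6977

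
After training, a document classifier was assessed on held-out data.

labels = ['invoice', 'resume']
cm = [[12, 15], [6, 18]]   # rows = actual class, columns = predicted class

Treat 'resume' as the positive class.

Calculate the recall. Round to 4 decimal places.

Recall = TP/(TP+FN) = 18/(18+6) = 18/24 = 0.7500

0.7500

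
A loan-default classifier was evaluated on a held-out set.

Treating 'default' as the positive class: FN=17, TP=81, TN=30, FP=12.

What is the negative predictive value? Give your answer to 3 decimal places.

0.638

NPV = TN/(TN+FN) = 30/(30+17) = 0.638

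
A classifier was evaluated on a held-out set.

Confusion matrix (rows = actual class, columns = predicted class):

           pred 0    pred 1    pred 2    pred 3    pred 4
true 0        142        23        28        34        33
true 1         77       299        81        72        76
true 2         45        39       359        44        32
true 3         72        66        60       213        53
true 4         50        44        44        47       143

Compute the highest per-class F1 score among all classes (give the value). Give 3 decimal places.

Per-class F1 score (2·TP/(2·TP+FP+FN)):
  0: TP=142, FP=77+45+72+50=244, FN=23+28+34+33=118 → 284/646 = 0.4396
  1: TP=299, FP=23+39+66+44=172, FN=77+81+72+76=306 → 598/1076 = 0.5558
  2: TP=359, FP=28+81+60+44=213, FN=45+39+44+32=160 → 718/1091 = 0.6581
  3: TP=213, FP=34+72+44+47=197, FN=72+66+60+53=251 → 426/874 = 0.4874
  4: TP=143, FP=33+76+32+53=194, FN=50+44+44+47=185 → 286/665 = 0.4301
Highest is class '2' with F1 score = 0.658.

0.658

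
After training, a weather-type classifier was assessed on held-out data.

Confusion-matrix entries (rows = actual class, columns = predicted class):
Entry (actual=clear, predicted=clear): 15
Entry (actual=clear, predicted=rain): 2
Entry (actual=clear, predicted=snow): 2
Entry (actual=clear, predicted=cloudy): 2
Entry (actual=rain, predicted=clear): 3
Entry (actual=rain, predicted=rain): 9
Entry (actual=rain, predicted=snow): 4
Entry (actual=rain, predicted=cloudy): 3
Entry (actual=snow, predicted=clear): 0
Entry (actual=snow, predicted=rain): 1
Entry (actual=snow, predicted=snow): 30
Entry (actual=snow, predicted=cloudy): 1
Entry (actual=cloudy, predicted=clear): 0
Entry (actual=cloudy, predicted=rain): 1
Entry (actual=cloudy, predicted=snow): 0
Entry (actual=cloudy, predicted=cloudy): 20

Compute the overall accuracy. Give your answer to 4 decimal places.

Accuracy = trace / total = (15+9+30+20=74) / 93 = 74/93 = 0.7957

0.7957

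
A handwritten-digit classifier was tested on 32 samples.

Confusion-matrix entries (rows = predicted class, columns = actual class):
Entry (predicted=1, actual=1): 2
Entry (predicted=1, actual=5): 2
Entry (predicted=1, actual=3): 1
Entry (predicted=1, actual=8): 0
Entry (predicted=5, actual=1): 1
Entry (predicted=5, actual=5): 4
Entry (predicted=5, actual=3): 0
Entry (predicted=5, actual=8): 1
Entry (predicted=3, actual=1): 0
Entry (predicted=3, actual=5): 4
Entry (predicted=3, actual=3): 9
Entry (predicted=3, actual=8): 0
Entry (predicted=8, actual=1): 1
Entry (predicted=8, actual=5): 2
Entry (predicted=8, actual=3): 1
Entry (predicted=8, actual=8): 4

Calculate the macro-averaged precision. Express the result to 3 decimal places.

0.565

Per-class precision (TP/(TP+FP)):
  1: TP=2, FP=2+1+0=3 → 2/5 = 0.4000
  5: TP=4, FP=1+0+1=2 → 4/6 = 0.6667
  3: TP=9, FP=0+4+0=4 → 9/13 = 0.6923
  8: TP=4, FP=1+2+1=4 → 4/8 = 0.5000
Macro-precision = mean = (0.4000 + 0.6667 + 0.6923 + 0.5000) / 4 = 0.565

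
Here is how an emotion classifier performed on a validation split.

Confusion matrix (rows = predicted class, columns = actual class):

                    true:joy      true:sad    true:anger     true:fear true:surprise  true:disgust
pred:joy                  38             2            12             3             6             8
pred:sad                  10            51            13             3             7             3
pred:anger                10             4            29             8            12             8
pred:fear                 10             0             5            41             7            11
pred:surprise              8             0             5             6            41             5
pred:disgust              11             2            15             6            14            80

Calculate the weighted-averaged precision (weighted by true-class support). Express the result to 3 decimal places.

0.564

Per-class precision (TP/(TP+FP)):
  joy: TP=38, FP=2+12+3+6+8=31 → 38/69 = 0.5507
  sad: TP=51, FP=10+13+3+7+3=36 → 51/87 = 0.5862
  anger: TP=29, FP=10+4+8+12+8=42 → 29/71 = 0.4085
  fear: TP=41, FP=10+0+5+7+11=33 → 41/74 = 0.5541
  surprise: TP=41, FP=8+0+5+6+5=24 → 41/65 = 0.6308
  disgust: TP=80, FP=11+2+15+6+14=48 → 80/128 = 0.6250
Weighted-precision = Σ (supportᵢ/N)·precisionᵢ with N=494: (87/494)·0.5507 + (59/494)·0.5862 + (79/494)·0.4085 + (67/494)·0.5541 + (87/494)·0.6308 + (115/494)·0.6250 = 0.564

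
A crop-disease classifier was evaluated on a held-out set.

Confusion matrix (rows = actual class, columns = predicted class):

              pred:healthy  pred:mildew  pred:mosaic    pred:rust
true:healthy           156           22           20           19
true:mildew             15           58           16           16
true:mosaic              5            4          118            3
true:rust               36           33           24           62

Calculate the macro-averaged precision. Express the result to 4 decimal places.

0.6286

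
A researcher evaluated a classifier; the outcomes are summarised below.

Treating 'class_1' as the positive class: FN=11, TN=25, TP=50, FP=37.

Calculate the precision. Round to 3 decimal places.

0.575

Precision = TP/(TP+FP) = 50/(50+37) = 50/87 = 0.575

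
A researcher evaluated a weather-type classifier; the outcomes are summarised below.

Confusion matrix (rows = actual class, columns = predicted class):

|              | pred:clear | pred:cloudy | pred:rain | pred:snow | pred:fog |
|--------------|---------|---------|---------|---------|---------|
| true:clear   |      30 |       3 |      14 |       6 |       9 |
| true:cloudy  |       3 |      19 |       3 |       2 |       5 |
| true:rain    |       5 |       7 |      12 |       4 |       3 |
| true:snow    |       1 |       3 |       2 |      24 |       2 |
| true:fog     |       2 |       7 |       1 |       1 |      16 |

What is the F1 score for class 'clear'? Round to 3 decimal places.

0.583

F1 score = 2·TP/(2·TP+FP+FN).
clear: TP=30, FP=3+5+1+2=11, FN=3+14+6+9=32 → 60/103 = 0.5825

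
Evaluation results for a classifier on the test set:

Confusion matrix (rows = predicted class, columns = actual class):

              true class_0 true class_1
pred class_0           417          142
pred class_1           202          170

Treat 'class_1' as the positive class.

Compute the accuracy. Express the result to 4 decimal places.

Accuracy = (TP+TN)/N = (170+417)/931 = 0.6305

0.6305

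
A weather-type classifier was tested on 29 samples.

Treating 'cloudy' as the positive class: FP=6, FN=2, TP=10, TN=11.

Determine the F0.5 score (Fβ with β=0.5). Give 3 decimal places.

0.658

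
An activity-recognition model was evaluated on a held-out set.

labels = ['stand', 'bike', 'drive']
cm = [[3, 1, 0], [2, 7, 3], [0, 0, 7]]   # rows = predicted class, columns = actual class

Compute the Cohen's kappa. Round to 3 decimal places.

Observed agreement pₒ = trace/N = 17/23 = 0.7391
Expected agreement pₑ = Σ (rowᵢ·colᵢ)/N² = (5·4 + 8·12 + 10·7)/23² = 0.3516
κ = (pₒ − pₑ)/(1 − pₑ) = (0.7391 − 0.3516)/(1 − 0.3516) = 0.598

0.598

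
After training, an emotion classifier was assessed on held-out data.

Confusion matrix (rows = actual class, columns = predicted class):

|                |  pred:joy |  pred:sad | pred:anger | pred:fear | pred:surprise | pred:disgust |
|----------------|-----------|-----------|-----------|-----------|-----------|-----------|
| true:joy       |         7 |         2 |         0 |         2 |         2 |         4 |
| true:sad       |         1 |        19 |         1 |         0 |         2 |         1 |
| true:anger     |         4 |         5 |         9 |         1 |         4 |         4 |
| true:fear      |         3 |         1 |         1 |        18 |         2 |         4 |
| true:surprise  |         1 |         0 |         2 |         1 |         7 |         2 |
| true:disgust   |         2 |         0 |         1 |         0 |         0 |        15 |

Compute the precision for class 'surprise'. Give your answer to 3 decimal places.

Treat 'surprise' as positive and all other classes as negative.
precision = TP/(TP+FP).
surprise: TP=7, FP=2+2+4+2+0=10 → 7/17 = 0.4118

0.412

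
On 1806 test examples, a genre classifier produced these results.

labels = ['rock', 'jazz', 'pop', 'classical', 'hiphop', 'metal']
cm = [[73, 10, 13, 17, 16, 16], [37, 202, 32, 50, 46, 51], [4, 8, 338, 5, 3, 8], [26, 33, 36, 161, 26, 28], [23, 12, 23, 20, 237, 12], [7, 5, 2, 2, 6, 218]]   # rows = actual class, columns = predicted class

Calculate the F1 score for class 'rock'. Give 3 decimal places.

0.463

One-vs-rest for 'rock': TP = diagonal; FP = other classes predicted 'rock'; FN = 'rock' predicted as other.
F1 score = 2·TP/(2·TP+FP+FN).
rock: TP=73, FP=37+4+26+23+7=97, FN=10+13+17+16+16=72 → 146/315 = 0.4635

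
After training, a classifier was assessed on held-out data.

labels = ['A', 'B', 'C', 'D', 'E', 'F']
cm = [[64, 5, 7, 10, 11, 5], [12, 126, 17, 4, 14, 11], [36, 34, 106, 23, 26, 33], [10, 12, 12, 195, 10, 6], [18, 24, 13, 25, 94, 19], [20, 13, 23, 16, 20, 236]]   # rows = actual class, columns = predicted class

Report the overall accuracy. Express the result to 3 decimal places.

Accuracy = trace / total = (64+126+106+195+94+236=821) / 1310 = 821/1310 = 0.627

0.627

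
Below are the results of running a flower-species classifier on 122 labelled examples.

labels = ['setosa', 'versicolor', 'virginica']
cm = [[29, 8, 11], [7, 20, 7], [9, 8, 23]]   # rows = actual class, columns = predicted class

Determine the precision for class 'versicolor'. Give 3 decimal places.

0.556

precision = TP/(TP+FP).
versicolor: TP=20, FP=8+8=16 → 20/36 = 0.5556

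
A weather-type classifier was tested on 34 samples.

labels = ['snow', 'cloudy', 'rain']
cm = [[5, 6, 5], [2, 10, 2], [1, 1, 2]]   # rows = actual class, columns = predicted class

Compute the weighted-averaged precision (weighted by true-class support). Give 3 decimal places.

0.562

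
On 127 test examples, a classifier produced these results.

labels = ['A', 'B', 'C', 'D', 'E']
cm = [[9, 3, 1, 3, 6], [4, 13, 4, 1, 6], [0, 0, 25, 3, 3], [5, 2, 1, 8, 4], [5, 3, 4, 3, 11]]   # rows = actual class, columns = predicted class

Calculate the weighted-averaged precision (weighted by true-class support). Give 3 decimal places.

Per-class precision (TP/(TP+FP)):
  A: TP=9, FP=4+0+5+5=14 → 9/23 = 0.3913
  B: TP=13, FP=3+0+2+3=8 → 13/21 = 0.6190
  C: TP=25, FP=1+4+1+4=10 → 25/35 = 0.7143
  D: TP=8, FP=3+1+3+3=10 → 8/18 = 0.4444
  E: TP=11, FP=6+6+3+4=19 → 11/30 = 0.3667
Weighted-precision = Σ (supportᵢ/N)·precisionᵢ with N=127: (22/127)·0.3913 + (28/127)·0.6190 + (31/127)·0.7143 + (20/127)·0.4444 + (26/127)·0.3667 = 0.524

0.524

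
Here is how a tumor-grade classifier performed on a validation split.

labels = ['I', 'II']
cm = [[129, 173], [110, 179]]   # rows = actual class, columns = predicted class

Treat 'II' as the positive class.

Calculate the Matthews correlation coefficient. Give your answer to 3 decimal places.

0.047

MCC = (TP·TN − FP·FN) / √((TP+FP)(TP+FN)(TN+FP)(TN+FN))
Numerator = 179·129 − 173·110 = 4061
Denominator = √(352·289·302·239) = √7342523584 = 85688.5266
MCC = 4061 / 85688.5266 = 0.047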